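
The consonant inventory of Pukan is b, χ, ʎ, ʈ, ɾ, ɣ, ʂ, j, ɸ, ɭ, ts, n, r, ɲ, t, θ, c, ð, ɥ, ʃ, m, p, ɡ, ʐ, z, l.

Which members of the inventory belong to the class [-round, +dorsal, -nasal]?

The [-round] segments are /b, χ, ʎ, ʈ, ɾ, ɣ, ʂ, j, ɸ, ɭ, ts, n, r, ɲ, t, θ, c, ð, ʃ, m, p, ɡ, ʐ, z, l/.
Then [+dorsal] gives /χ, ʎ, ɣ, j, ɲ, c, ɡ/.
Among these, [-nasal] leaves /χ, ʎ, ɣ, j, c, ɡ/.

χ, ʎ, ɣ, j, c, ɡ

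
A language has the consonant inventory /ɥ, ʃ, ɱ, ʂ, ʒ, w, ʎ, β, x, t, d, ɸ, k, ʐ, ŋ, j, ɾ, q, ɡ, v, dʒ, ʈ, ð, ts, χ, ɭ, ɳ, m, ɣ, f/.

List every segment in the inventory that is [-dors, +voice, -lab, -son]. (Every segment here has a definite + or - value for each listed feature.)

Checking each segment against [-dorsal], [+voice], [-labial], [-sonorant]: /ʒ/ (voiced postalveolar fricative), /d/ (voiced alveolar stop), /ʐ/ (voiced retroflex fricative), /dʒ/ (voiced postalveolar affricate), /ð/ (voiced dental fricative) satisfy every feature; every other segment in the inventory fails at least one.

ʒ, d, ʐ, dʒ, ð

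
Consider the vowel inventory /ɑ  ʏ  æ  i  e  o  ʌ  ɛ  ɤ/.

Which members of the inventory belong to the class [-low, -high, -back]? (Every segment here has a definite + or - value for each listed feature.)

e, ɛ

Checking each segment against [-low], [-high], [-back]: /e/ (mid front unrounded tense vowel), /ɛ/ (mid front unrounded lax vowel) satisfy every feature; every other segment in the inventory fails at least one.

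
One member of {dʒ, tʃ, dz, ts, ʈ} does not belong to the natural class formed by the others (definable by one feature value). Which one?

/dʒ, ts, dz, tʃ/ are all [+delayed release], but /ʈ/ (voiceless retroflex stop) is [-delayed release]. No other single segment can be removed to leave a set sharing one feature value that the removed segment lacks, so /ʈ/ is the odd one out.

ʈ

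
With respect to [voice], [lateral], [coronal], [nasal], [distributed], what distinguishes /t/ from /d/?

The two segments share [−lateral], [+coronal], [−nasal], [−distributed]. The only feature from the list on which they differ: /t/ is [−voice] while /d/ is [+voice].

[voice]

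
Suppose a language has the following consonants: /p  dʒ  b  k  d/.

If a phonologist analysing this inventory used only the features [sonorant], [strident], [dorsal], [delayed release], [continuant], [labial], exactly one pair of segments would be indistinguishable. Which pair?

On the given features, /b/ and /p/ have an identical profile: [−sonorant], [−strident], [−dorsal], [−delayed release], [−continuant], [+labial]. No other two segments in the inventory coincide on all 6 features. (They do differ in [voice], which is not among the given features.)

b, p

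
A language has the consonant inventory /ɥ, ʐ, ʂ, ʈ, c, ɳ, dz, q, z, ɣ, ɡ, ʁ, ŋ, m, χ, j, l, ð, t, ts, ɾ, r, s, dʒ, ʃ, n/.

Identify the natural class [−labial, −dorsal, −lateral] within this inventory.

Checking each segment against [−labial], [−dorsal], [−lateral]: /ʐ/ (voiced retroflex fricative), /ʂ/ (voiceless retroflex fricative), /ʈ/ (voiceless retroflex stop), /ɳ/ (retroflex nasal), /dz/ (voiced alveolar affricate), /z/ (voiced alveolar fricative), among others, satisfy every feature; every other segment in the inventory fails at least one.

ʐ, ʂ, ʈ, ɳ, dz, z, ð, t, ts, ɾ, r, s, dʒ, ʃ, n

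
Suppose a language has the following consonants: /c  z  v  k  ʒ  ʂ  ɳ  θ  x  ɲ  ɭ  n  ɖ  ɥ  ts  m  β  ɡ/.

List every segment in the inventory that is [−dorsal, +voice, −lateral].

Checking each segment against [−dorsal], [+voice], [−lateral]: /z/ (voiced alveolar fricative), /v/ (voiced labiodental fricative), /ʒ/ (voiced postalveolar fricative), /ɳ/ (retroflex nasal), /n/ (alveolar nasal), /ɖ/ (voiced retroflex stop), among others, satisfy every feature; every other segment in the inventory fails at least one.

z, v, ʒ, ɳ, n, ɖ, m, β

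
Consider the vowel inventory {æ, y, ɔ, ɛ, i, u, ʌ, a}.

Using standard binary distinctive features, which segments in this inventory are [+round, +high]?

Eliminate segments failing any feature: /æ, ɛ, i, ʌ, a/ are [−round]; /ɔ/ is [−high]. The remaining /y, u/ satisfy [+round], [+high].

y, u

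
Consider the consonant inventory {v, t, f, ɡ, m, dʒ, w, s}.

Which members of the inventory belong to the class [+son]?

The feature [sonorant] marks segments produced without turbulent airflow (nasals, liquids, glides, vowels). In this inventory /m, w/ have that property, so they are [+sonorant]; /v, t, f, ɡ, dʒ, s/ are [-sonorant].

m, w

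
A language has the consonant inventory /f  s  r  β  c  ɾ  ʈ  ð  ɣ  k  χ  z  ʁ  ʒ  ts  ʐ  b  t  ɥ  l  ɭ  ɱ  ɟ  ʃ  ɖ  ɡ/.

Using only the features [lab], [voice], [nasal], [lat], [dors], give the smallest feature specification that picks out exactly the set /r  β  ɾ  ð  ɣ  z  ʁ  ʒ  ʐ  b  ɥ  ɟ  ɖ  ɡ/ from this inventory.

Every target segment is [+voice], [-nasal], [-lateral]; each remaining inventory member fails at least one of these. Each conjunct is needed — [-nasal, -lateral] alone would also admit /f, s, c, ʈ, …/; [+voice, -lateral] alone would also admit /ɱ/; [+voice, -nasal] alone would also admit /l, ɭ/ — and no other combination of two listed features has exactly this extension, so three is the minimum.

[+voice, -nasal, -lat]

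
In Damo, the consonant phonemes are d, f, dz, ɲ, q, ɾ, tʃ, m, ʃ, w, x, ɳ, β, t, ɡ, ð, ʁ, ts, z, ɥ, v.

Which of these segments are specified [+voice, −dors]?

First, the [+voice] segments are /d, dz, ɲ, ɾ, m, w, ɳ, β, ɡ, ð, ʁ, z, ɥ, v/.
Intersecting with [−dorsal] leaves /d, dz, ɾ, m, ɳ, β, ð, z, v/.

d, dz, ɾ, m, ɳ, β, ð, z, v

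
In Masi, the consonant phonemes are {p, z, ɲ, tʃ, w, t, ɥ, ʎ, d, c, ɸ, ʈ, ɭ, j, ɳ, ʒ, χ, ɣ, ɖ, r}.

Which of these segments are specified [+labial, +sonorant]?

w, ɥ

Among the inventory, the [+labial] segments are /p, w, ɥ, ɸ/.
Of those, [+sonorant] leaves /w, ɥ/.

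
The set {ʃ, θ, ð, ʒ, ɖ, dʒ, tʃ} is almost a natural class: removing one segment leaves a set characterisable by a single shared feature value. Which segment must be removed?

ɖ

The remaining segments after removing /ɖ/ share [+distributed]; /ɖ/ (voiced retroflex stop) is [-distributed]. For every other candidate removal, the leftover set fails to share any single feature value that the removed segment lacks.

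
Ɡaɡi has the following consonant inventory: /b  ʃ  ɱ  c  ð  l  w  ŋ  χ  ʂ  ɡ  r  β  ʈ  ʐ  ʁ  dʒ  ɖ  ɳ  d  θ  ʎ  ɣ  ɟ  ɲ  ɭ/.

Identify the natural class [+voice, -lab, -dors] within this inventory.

Eliminate segments failing any feature: /b, ɱ, w, β/ are [+labial]; /ʃ, c, χ, ʂ, ʈ, θ/ are [-voice]; /ŋ, ɡ, ʁ, ʎ, ɣ, ɟ, ɲ/ are [+dorsal]. The remaining /ð, l, r, ʐ, dʒ, ɖ, ɳ, d, ɭ/ satisfy [+voice], [-labial], [-dorsal].

ð, l, r, ʐ, dʒ, ɖ, ɳ, d, ɭ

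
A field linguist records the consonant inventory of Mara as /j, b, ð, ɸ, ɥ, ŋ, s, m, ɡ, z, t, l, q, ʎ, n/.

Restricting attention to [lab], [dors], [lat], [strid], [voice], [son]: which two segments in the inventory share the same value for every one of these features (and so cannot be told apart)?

Both /ŋ/ and /j/ are [-labial], [+dorsal], [-lateral], [-strident], [+voice], [+sonorant]. Since the list omits [nasal], [continuant] and [back] — which do distinguish the velar nasal from the palatal glide — this pair collapses; all other pairs remain distinct.

ŋ, j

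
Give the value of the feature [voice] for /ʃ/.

[-voice]

/ʃ/ is the voiceless postalveolar fricative, hence [-voice].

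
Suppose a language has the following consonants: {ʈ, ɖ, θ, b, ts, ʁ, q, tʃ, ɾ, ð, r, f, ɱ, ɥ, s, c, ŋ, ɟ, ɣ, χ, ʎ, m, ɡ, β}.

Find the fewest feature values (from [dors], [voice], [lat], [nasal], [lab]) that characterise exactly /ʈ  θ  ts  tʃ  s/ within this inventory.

The class [−voice], [−labial], [−dorsal] has exactly /ʈ, θ, ts, tʃ, s/ as its extension in this inventory. No smaller conjunction from the listed features achieves this: [−labial, −dorsal] alone would also admit /ɖ, ɾ, ð, r/; [−voice, −dorsal] alone would also admit /f/; [−voice, −labial] alone would also admit /q, c, χ/; and checking the remaining two-feature bundles turns up none with this extension.

[−voice, −lab, −dors]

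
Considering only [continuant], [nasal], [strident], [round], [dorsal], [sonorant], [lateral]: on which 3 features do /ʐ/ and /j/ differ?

/ʐ/ (voiced retroflex fricative) and /j/ (palatal glide) agree on [+continuant], [−nasal], [−round], [−lateral]. They differ on [sonorant] (/ʐ/ [−], /j/ [+]), [strident] (/ʐ/ [+], /j/ [−]), [dorsal] (/ʐ/ [−], /j/ [+]).

[sonorant], [strident], [dorsal]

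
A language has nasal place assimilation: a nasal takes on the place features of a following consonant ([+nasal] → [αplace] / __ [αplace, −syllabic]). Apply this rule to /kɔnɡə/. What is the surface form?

[kɔŋɡə]

In /kɔnɡə/, the nasal /n/ precedes /ɡ/, which is [+dorsal]. The nasal assimilates in place, becoming the [+dorsal] nasal /ŋ/. The surface form is [kɔŋɡə].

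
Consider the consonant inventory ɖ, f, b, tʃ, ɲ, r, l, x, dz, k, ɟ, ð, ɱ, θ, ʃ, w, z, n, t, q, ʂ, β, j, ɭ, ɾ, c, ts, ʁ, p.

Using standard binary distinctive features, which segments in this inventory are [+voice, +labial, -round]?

b, ɱ, β

Checking each segment against [+voice], [+labial], [-round]: /b/ (voiced bilabial stop), /ɱ/ (labiodental nasal), /β/ (voiced bilabial fricative) satisfy every feature; every other segment in the inventory fails at least one.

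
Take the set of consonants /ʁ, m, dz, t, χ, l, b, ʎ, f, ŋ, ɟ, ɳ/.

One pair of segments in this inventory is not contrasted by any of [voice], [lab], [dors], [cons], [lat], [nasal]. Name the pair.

ʁ, ɟ

On the given features, /ʁ/ and /ɟ/ have an identical profile: [+voice], [−labial], [+dorsal], [+consonantal], [−lateral], [−nasal]. No other two segments in the inventory coincide on all 6 features. (They do differ in [continuant], [high] and [back], which are not among the given features.)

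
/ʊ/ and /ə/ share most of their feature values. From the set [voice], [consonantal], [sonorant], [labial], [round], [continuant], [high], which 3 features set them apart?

/ʊ/ is the high back rounded lax vowel and /ə/ is the mid central vowel (schwa). Both are [+voice], [-consonantal], [+sonorant], [+continuant]. /ʊ/ is [+labial] while /ə/ is [-labial]; /ʊ/ is [+round] while /ə/ is [-round]; /ʊ/ is [+high] while /ə/ is [-high], so the distinguishing features are [labial], [round], [high].

[labial], [round], [high]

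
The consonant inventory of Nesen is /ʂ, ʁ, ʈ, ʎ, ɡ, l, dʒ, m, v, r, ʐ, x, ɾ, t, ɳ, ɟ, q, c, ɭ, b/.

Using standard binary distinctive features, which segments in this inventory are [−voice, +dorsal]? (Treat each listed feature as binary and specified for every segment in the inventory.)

Eliminate segments failing any feature: /ʂ, ʈ, t/ are [−dorsal]; /ʁ, ʎ, ɡ, l, dʒ, m, v, r, ʐ, ɾ, ɳ, ɟ, ɭ, b/ are [+voice]. The remaining /x, q, c/ satisfy [−voice], [+dorsal].

x, q, c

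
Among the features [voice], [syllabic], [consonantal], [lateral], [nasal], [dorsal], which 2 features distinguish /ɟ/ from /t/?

The two segments share [−syllabic], [+consonantal], [−lateral], [−nasal]. The only features from the list on which they differ: /ɟ/ is [+voice] while /t/ is [−voice]; /ɟ/ is [+dorsal] while /t/ is [−dorsal].

[voice], [dorsal]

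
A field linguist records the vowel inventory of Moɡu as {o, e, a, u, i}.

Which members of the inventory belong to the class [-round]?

e, a, i

The feature [round] marks segments produced with lip rounding. In this inventory /e, a, i/ lack that property, so they are [-round]; /o, u/ are [+round].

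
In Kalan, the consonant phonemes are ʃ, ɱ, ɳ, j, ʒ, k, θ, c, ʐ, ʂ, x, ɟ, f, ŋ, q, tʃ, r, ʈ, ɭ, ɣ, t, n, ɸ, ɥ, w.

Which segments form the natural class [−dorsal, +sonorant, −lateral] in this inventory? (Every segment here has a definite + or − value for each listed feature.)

Checking each segment against [−dorsal], [+sonorant], [−lateral]: /ɱ/ (labiodental nasal), /ɳ/ (retroflex nasal), /r/ (alveolar trill), /n/ (alveolar nasal) satisfy every feature; every other segment in the inventory fails at least one.

ɱ, ɳ, r, n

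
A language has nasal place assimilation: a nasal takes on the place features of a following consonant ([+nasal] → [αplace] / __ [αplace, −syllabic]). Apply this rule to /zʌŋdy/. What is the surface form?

In /zʌŋdy/, the nasal /ŋ/ precedes /d/, which is [+coronal]. The nasal assimilates in place, becoming the [+coronal] nasal /n/. The surface form is [zʌndy].

[zʌndy]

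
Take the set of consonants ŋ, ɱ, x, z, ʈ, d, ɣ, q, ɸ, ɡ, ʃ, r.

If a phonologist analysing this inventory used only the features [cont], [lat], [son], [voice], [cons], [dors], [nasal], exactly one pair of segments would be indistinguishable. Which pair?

ʃ, ɸ

Both /ʃ/ and /ɸ/ are [+continuant], [-lateral], [-sonorant], [-voice], [+consonantal], [-dorsal], [-nasal]. Since the list omits [strident], [labial] and [coronal] — which do distinguish the voiceless postalveolar fricative from the voiceless bilabial fricative — this pair collapses; all other pairs remain distinct.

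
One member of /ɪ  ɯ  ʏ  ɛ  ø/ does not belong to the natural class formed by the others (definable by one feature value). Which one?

/ø, ɪ, ɛ, ʏ/ are all [−back], but /ɯ/ (high back unrounded vowel) is [+back]. No other single segment can be removed to leave a set sharing one feature value that the removed segment lacks, so /ɯ/ is the odd one out.

ɯ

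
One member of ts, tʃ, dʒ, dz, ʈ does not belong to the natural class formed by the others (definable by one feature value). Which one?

ʈ

/dz, ts, dʒ, tʃ/ are all [+delayed release], but /ʈ/ (voiceless retroflex stop) is [-delayed release]. No other single segment can be removed to leave a set sharing one feature value that the removed segment lacks, so /ʈ/ is the odd one out.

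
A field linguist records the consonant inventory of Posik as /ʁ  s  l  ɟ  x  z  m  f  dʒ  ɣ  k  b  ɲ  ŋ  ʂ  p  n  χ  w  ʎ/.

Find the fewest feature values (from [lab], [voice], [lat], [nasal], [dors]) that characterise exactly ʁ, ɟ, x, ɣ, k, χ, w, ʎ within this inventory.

Every target segment is [−nasal], [+dorsal]; each remaining inventory member fails at least one of these. Each conjunct is needed — [+dorsal] alone would also admit /ɲ, ŋ/; [−nasal] alone would also admit /s, l, z, f, …/ — and no other single listed feature has exactly this extension, so two is the minimum.

[−nasal, +dors]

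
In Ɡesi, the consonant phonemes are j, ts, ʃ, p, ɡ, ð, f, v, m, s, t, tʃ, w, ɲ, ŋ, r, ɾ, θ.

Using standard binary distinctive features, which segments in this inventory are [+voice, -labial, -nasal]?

Checking each segment against [+voice], [-labial], [-nasal]: /j/ (palatal glide), /ɡ/ (voiced velar stop), /ð/ (voiced dental fricative), /r/ (alveolar trill), /ɾ/ (alveolar tap) satisfy every feature; every other segment in the inventory fails at least one.

j, ɡ, ð, r, ɾ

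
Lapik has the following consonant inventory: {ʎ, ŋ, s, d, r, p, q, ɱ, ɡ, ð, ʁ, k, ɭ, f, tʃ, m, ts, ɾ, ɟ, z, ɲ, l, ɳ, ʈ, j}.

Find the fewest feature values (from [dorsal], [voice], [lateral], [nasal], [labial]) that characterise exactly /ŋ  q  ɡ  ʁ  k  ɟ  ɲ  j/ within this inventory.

[−lateral, +dorsal]

Every target segment is [−lateral], [+dorsal]; each remaining inventory member fails at least one of these. Each conjunct is needed — [+dorsal] alone would also admit /ʎ/; [−lateral] alone would also admit /s, d, r, p, …/ — and no other single listed feature has exactly this extension, so two is the minimum.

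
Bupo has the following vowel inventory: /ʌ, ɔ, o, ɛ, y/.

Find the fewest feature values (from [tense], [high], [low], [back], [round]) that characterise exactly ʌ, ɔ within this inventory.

[+back, −tense]

The class [+back], [−tense] has exactly /ʌ, ɔ/ as its extension in this inventory. No smaller conjunction from the listed features achieves this: [−tense] alone would also admit /ɛ/; [+back] alone would also admit /o/; and checking the remaining single features turns up none with this extension.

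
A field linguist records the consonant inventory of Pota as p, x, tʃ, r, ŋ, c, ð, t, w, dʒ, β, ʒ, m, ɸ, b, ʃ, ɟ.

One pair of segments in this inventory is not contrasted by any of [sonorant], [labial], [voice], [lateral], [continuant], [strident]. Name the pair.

t, c

On the given features, /t/ and /c/ have an identical profile: [-sonorant], [-labial], [-voice], [-lateral], [-continuant], [-strident]. No other two segments in the inventory coincide on all 6 features. (They do differ in [dorsal], which is not among the given features.)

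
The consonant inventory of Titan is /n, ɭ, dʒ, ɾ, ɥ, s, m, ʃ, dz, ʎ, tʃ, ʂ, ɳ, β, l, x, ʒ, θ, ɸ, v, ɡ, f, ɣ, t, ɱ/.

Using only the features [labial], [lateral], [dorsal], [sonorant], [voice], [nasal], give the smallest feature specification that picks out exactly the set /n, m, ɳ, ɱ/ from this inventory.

Every target segment is [+nasal] and no other inventory member is, so one feature is enough.

[+nasal]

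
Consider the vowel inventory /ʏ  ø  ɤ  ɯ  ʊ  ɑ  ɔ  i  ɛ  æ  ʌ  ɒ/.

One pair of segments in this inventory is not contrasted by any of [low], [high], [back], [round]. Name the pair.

ɤ, ʌ

/ɤ/ (mid back unrounded tense vowel) and /ʌ/ (mid back unrounded lax vowel) are both [-low], [-high], [+back], [-round], so none of the listed features separates them. (They do differ in [tense], which is not among the given features.) Every other pair in the inventory differs on at least one listed feature.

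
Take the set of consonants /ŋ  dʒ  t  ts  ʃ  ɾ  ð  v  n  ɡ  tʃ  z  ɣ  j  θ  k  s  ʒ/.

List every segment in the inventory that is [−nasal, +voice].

First, the [−nasal] segments are /dʒ, t, ts, ʃ, ɾ, ð, v, ɡ, tʃ, z, ɣ, j, θ, k, s, ʒ/.
Then [+voice] leaves /dʒ, ɾ, ð, v, ɡ, z, ɣ, j, ʒ/.

dʒ, ɾ, ð, v, ɡ, z, ɣ, j, ʒ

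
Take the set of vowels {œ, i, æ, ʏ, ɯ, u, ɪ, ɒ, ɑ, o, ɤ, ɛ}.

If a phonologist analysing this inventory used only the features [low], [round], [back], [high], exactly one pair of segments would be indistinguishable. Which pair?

Both /i/ and /ɪ/ are [−low], [−round], [−back], [+high]. Since the list omits [tense] — which does distinguish the high front unrounded tense vowel from the high front unrounded lax vowel — this pair collapses; all other pairs remain distinct.

i, ɪ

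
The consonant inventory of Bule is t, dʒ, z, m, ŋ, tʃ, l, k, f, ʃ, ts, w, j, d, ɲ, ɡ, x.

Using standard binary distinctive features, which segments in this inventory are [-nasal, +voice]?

dʒ, z, l, w, j, d, ɡ

Eliminate segments failing any feature: /t, tʃ, k, f, ʃ, ts, x/ are [-voice]; /m, ŋ, ɲ/ are [+nasal]. The remaining /dʒ, z, l, w, j, d, ɡ/ satisfy [-nasal], [+voice].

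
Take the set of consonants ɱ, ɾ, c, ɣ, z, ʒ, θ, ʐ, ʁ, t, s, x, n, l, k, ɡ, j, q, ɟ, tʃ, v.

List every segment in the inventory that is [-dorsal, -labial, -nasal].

ɾ, z, ʒ, θ, ʐ, t, s, l, tʃ

First, the [-dorsal] segments are /ɱ, ɾ, z, ʒ, θ, ʐ, t, s, n, l, tʃ, v/.
Intersecting with [-labial] gives /ɾ, z, ʒ, θ, ʐ, t, s, n, l, tʃ/.
Within that set, [-nasal] leaves /ɾ, z, ʒ, θ, ʐ, t, s, l, tʃ/.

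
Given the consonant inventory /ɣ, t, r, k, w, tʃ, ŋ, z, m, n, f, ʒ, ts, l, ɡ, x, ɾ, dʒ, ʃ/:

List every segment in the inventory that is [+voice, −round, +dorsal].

Eliminate segments failing any feature: /t, k, tʃ, f, ts, x, ʃ/ are [−voice]; /r, z, m, n, ʒ, l, ɾ, dʒ/ are [−dorsal]; /w/ is [+round]. The remaining /ɣ, ŋ, ɡ/ satisfy [+voice], [−round], [+dorsal].

ɣ, ŋ, ɡ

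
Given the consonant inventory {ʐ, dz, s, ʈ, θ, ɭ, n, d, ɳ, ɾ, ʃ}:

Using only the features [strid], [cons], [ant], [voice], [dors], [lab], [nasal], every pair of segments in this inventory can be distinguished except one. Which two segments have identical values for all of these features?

Both /d/ and /ɾ/ are [-strident], [+consonantal], [+anterior], [+voice], [-dorsal], [-labial], [-nasal]. Since the list omits [sonorant] — which does distinguish the voiced alveolar stop from the alveolar tap — this pair collapses; all other pairs remain distinct.

d, ɾ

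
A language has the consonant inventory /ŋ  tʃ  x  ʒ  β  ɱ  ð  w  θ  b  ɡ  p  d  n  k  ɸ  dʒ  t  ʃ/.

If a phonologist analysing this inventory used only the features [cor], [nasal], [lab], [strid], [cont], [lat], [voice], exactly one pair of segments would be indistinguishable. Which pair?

β, w

Both /β/ and /w/ are [-coronal], [-nasal], [+labial], [-strident], [+continuant], [-lateral], [+voice]. Since the list omits [sonorant], [round] and [dorsal] — which do distinguish the voiced bilabial fricative from the labial-velar glide — this pair collapses; all other pairs remain distinct.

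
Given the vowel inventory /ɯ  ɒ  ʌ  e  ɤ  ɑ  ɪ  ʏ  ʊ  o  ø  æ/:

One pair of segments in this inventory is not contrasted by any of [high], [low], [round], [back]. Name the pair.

ʌ, ɤ

On the given features, /ʌ/ and /ɤ/ have an identical profile: [−high], [−low], [−round], [+back]. No other two segments in the inventory coincide on all 4 features. (They do differ in [tense], which is not among the given features.)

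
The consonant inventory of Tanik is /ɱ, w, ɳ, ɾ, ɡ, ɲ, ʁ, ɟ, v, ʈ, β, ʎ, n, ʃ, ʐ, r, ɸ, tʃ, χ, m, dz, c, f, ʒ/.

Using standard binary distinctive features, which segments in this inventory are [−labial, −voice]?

Checking each segment against [−labial], [−voice]: /ʈ/ (voiceless retroflex stop), /ʃ/ (voiceless postalveolar fricative), /tʃ/ (voiceless postalveolar affricate), /χ/ (voiceless uvular fricative), /c/ (voiceless palatal stop) satisfy every feature; every other segment in the inventory fails at least one.

ʈ, ʃ, tʃ, χ, c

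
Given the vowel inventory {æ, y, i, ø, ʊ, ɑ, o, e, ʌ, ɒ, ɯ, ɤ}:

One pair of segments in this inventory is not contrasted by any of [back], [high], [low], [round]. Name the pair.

/ɤ/ (mid back unrounded tense vowel) and /ʌ/ (mid back unrounded lax vowel) are both [+back], [−high], [−low], [−round], so none of the listed features separates them. (They do differ in [tense], which is not among the given features.) Every other pair in the inventory differs on at least one listed feature.

ɤ, ʌ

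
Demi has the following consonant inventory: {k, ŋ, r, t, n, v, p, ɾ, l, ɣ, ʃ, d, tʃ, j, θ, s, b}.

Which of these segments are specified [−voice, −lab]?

k, t, ʃ, tʃ, θ, s

Checking each segment against [−voice], [−labial]: /k/ (voiceless velar stop), /t/ (voiceless alveolar stop), /ʃ/ (voiceless postalveolar fricative), /tʃ/ (voiceless postalveolar affricate), /θ/ (voiceless dental fricative), /s/ (voiceless alveolar fricative) satisfy every feature; every other segment in the inventory fails at least one.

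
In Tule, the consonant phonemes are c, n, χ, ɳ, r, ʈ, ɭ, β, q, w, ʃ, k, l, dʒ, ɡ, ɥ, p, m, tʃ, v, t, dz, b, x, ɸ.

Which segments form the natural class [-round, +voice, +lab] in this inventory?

β, m, v, b

Eliminate segments failing any feature: /c, χ, ʈ, q, ʃ, k, p, tʃ, t, x, ɸ/ are [-voice]; /n, ɳ, r, ɭ, l, dʒ, ɡ, dz/ are [-labial]; /w, ɥ/ are [+round]. The remaining /β, m, v, b/ satisfy [-round], [+voice], [+labial].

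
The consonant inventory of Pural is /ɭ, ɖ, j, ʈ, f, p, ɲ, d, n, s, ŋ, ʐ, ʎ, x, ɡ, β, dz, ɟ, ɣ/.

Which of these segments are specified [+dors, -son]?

x, ɡ, ɟ, ɣ

Eliminate segments failing any feature: /ɭ, ɖ, ʈ, f, p, d, n, s, ʐ, β, dz/ are [-dorsal]; /j, ɲ, ŋ, ʎ/ are [+sonorant]. The remaining /x, ɡ, ɟ, ɣ/ satisfy [+dorsal], [-sonorant].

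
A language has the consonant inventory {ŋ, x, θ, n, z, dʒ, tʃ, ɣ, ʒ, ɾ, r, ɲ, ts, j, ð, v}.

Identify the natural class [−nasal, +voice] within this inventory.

First, the [−nasal] segments are /x, θ, z, dʒ, tʃ, ɣ, ʒ, ɾ, r, ts, j, ð, v/.
Then [+voice] leaves /z, dʒ, ɣ, ʒ, ɾ, r, j, ð, v/.

z, dʒ, ɣ, ʒ, ɾ, r, j, ð, v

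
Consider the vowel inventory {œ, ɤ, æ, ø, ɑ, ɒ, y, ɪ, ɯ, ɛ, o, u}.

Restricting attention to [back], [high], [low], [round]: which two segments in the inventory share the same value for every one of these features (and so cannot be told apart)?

œ, ø

On the given features, /œ/ and /ø/ have an identical profile: [−back], [−high], [−low], [+round]. No other two segments in the inventory coincide on all 4 features. (They do differ in [tense], which is not among the given features.)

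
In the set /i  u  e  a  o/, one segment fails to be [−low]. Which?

a

/u, o, e, i/ are all [−low]; /a/ (low unrounded vowel) is [+low].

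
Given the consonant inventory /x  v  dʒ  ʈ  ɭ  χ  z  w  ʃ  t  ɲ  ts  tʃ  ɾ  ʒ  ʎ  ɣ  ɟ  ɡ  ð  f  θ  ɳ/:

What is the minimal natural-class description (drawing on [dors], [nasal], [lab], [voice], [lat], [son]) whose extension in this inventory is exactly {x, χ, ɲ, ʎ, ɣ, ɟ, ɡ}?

/x, χ, ɲ, ʎ, ɣ, ɟ, ɡ/ are all [-labial], [+dorsal], and no other segment in the inventory matches both values. Dropping any one of them over-generates: [+dorsal] alone would also admit /w/; [-labial] alone would also admit /dʒ, ʈ, ɭ, z, …/. No other single listed feature picks out exactly this set either, so fewer than two features will not do.

[-lab, +dors]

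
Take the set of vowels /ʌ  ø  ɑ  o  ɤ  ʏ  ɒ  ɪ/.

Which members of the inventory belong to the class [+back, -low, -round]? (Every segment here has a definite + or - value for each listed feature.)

Checking each segment against [+back], [-low], [-round]: /ʌ/ (mid back unrounded lax vowel), /ɤ/ (mid back unrounded tense vowel) satisfy every feature; every other segment in the inventory fails at least one.

ʌ, ɤ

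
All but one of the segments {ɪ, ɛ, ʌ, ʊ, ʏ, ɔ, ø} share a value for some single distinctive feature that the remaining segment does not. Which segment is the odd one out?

The remaining segments after removing /ø/ share [−tense]; /ø/ (mid front rounded tense vowel) is [+tense]. For every other candidate removal, the leftover set fails to share any single feature value that the removed segment lacks.

ø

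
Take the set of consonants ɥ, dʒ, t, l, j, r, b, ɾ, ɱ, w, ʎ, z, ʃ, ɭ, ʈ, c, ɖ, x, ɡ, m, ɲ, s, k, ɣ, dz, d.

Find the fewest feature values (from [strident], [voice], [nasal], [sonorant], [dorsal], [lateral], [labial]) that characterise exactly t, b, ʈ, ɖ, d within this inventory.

The class [−sonorant], [−strident], [−dorsal] has exactly /t, b, ʈ, ɖ, d/ as its extension in this inventory. No smaller conjunction from the listed features achieves this: [−strident, −dorsal] alone would also admit /l, r, ɾ, ɱ, …/; [−sonorant, −dorsal] alone would also admit /dʒ, z, ʃ, s, …/; [−sonorant, −strident] alone would also admit /c, x, ɡ, k, …/; and checking the remaining two-feature bundles turns up none with this extension.

[−sonorant, −strident, −dorsal]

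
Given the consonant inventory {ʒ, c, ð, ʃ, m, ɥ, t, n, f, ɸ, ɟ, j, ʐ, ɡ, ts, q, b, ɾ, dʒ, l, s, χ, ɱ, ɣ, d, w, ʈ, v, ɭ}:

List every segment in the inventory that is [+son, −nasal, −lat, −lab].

j, ɾ

Checking each segment against [+sonorant], [−nasal], [−lateral], [−labial]: /j/ (palatal glide), /ɾ/ (alveolar tap) satisfy every feature; every other segment in the inventory fails at least one.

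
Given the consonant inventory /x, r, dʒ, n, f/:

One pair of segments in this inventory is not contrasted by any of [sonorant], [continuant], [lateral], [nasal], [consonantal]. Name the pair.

On the given features, /f/ and /x/ have an identical profile: [-sonorant], [+continuant], [-lateral], [-nasal], [+consonantal]. No other two segments in the inventory coincide on all 5 features. (They do differ in [labial] and [dorsal], which are not among the given features.)

f, x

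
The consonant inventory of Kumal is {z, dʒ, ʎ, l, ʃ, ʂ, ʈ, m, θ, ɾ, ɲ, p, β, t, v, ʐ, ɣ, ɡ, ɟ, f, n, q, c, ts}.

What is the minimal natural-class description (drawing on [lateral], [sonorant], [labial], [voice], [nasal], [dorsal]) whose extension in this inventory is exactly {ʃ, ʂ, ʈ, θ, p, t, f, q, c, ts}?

/ʃ, ʂ, ʈ, θ, p, t, f, q, c, ts/ are exactly the [-voice] segments in the inventory, so a single feature suffices.

[-voice]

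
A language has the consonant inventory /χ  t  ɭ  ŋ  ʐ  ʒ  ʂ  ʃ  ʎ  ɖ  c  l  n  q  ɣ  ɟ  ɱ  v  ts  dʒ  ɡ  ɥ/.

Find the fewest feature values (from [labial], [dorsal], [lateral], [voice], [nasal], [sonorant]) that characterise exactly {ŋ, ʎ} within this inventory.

The class [+sonorant], [−labial], [+dorsal] has exactly /ŋ, ʎ/ as its extension in this inventory. No smaller conjunction from the listed features achieves this: [−labial, +dorsal] alone would also admit /χ, c, q, ɣ, …/; [+sonorant, +dorsal] alone would also admit /ɥ/; [+sonorant, −labial] alone would also admit /ɭ, l, n/; and checking the remaining two-feature bundles turns up none with this extension.

[+sonorant, −labial, +dorsal]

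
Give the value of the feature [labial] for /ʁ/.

[−labial]

As the voiced uvular fricative, /ʁ/ is [−labial].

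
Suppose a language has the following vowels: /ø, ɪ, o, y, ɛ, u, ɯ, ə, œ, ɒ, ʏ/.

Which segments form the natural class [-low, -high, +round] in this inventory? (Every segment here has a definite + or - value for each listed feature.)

ø, o, œ

First, the [-low] segments are /ø, ɪ, o, y, ɛ, u, ɯ, ə, œ, ʏ/.
Of those, [-high] gives /ø, o, ɛ, ə, œ/.
Of those, [+round] leaves /ø, o, œ/.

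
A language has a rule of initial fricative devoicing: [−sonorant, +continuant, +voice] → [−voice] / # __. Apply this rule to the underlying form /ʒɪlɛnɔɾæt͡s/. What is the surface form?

The only segment in the rule's environment that also matches [−sonorant, +continuant, +voice] is /ʒ/. Applying [−voice] turns the voiced postalveolar fricative into /ʃ/ (voiceless postalveolar fricative), giving [ʃɪlɛnɔɾæt͡s].

[ʃɪlɛnɔɾæt͡s]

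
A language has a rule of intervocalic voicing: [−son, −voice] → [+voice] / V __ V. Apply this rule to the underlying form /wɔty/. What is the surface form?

[wɔdy]

Only /t/ occurs between two vowels (/ɔ/ __ /y/) and matches the structural description. It is a voiceless alveolar stop, so [−son, −voice] holds; changing it to [+voice] with all other features held fixed yields /d/ (voiced alveolar stop). No other segment meets both the structural description and the environment, so the output is [wɔdy].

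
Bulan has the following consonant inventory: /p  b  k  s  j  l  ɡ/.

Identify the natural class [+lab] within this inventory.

The [+labial] segments here are /p, b/; the remaining /k, s, j, l, ɡ/ are [-labial].

p, b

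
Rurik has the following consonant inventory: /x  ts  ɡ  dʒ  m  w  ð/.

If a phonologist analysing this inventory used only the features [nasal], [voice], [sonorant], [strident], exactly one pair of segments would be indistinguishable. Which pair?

ð, ɡ

Both /ð/ and /ɡ/ are [−nasal], [+voice], [−sonorant], [−strident]. Since the list omits [continuant], [coronal] and [dorsal] — which do distinguish the voiced dental fricative from the voiced velar stop — this pair collapses; all other pairs remain distinct.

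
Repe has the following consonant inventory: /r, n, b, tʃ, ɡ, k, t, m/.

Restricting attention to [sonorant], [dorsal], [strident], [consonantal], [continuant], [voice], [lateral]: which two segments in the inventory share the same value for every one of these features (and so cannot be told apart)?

m, n

/m/ (bilabial nasal) and /n/ (alveolar nasal) are both [+sonorant], [−dorsal], [−strident], [+consonantal], [−continuant], [+voice], [−lateral], so none of the listed features separates them. (They do differ in [labial] and [coronal], which are not among the given features.) Every other pair in the inventory differs on at least one listed feature.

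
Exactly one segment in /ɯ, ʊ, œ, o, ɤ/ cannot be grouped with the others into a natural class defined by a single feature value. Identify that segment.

œ

[back] groups all but one: /ɯ, ʊ, ɤ, o/ share [+back] while /œ/ (mid front rounded lax vowel) alone is [-back]. Removing any other segment would not leave a single-feature class that excludes it.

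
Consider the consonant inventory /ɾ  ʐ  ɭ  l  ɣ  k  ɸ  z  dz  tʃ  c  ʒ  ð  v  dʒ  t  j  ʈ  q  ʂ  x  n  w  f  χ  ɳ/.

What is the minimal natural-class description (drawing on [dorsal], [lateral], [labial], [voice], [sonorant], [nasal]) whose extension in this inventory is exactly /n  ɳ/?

The target set is precisely the extension of [+nasal] in this inventory.

[+nasal]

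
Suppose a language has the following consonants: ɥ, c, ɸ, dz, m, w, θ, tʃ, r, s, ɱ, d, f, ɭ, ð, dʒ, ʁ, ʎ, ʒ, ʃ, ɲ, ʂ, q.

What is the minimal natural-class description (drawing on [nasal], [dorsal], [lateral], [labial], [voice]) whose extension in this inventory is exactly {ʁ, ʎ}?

Every target segment is [+voice], [−nasal], [−labial], [+dorsal]; each remaining inventory member fails at least one of these. Each conjunct is needed — [−nasal, −labial, +dorsal] alone would also admit /c, q/; [+voice, −labial, +dorsal] alone would also admit /ɲ/; [+voice, −nasal, +dorsal] alone would also admit /ɥ, w/; [+voice, −nasal, −labial] alone would also admit /dz, r, d, ɭ, …/ — and no other combination of three listed features has exactly this extension, so four is the minimum.

[+voice, −nasal, −labial, +dorsal]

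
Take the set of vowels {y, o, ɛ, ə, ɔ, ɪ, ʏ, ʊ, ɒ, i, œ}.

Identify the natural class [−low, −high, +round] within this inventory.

o, ɔ, œ

The [−low] segments are /y, o, ɛ, ə, ɔ, ɪ, ʏ, ʊ, i, œ/.
Intersecting with [−high] gives /o, ɛ, ə, ɔ, œ/.
Within that set, [+round] leaves /o, ɔ, œ/.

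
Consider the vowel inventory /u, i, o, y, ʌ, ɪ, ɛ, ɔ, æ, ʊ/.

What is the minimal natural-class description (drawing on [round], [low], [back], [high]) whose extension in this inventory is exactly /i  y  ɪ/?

The class [+high], [−back] has exactly /i, y, ɪ/ as its extension in this inventory. No smaller conjunction from the listed features achieves this: [−back] alone would also admit /ɛ, æ/; [+high] alone would also admit /u, ʊ/; and checking the remaining single features turns up none with this extension.

[+high, −back]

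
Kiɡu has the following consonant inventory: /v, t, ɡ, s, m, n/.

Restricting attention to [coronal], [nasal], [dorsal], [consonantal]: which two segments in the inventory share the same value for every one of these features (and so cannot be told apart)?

s, t

/s/ (voiceless alveolar fricative) and /t/ (voiceless alveolar stop) are both [+coronal], [−nasal], [−dorsal], [+consonantal], so none of the listed features separates them. (They do differ in [continuant] and [strident], which are not among the given features.) Every other pair in the inventory differs on at least one listed feature.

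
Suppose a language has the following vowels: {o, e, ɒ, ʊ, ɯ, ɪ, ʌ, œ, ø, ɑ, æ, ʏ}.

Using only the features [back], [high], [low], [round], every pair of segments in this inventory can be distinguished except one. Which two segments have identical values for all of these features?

ø, œ

Both /ø/ and /œ/ are [-back], [-high], [-low], [+round]. Since the list omits [tense] — which does distinguish the mid front rounded tense vowel from the mid front rounded lax vowel — this pair collapses; all other pairs remain distinct.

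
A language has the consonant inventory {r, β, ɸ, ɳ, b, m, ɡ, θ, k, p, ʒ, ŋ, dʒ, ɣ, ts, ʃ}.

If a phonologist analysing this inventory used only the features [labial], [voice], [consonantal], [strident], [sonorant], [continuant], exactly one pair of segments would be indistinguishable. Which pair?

Both /ɳ/ and /ŋ/ are [−labial], [+voice], [+consonantal], [−strident], [+sonorant], [−continuant]. Since the list omits [coronal] and [dorsal] — which do distinguish the retroflex nasal from the velar nasal — this pair collapses; all other pairs remain distinct.

ɳ, ŋ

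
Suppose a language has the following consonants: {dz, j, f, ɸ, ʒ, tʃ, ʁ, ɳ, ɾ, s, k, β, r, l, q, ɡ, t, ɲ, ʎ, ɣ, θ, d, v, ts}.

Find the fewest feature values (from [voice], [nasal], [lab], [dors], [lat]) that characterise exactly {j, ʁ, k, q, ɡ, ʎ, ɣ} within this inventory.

/j, ʁ, k, q, ɡ, ʎ, ɣ/ are all [-nasal], [+dorsal], and no other segment in the inventory matches both values. Dropping any one of them over-generates: [+dorsal] alone would also admit /ɲ/; [-nasal] alone would also admit /dz, f, ɸ, ʒ, …/. No other single listed feature picks out exactly this set either, so fewer than two features will not do.

[-nasal, +dors]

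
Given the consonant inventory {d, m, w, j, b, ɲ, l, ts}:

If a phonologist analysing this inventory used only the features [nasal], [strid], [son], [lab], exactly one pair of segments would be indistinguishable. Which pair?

On the given features, /j/ and /l/ have an identical profile: [−nasal], [−strident], [+sonorant], [−labial]. No other two segments in the inventory coincide on all 4 features. (They do differ in [lateral] and [dorsal], which are not among the given features.)

j, l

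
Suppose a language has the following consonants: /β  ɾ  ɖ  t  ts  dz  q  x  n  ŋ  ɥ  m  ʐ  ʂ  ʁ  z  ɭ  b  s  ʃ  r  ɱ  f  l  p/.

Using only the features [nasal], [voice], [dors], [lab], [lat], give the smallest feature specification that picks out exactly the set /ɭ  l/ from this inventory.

/ɭ, l/ are exactly the [+lateral] segments in the inventory, so a single feature suffices.

[+lat]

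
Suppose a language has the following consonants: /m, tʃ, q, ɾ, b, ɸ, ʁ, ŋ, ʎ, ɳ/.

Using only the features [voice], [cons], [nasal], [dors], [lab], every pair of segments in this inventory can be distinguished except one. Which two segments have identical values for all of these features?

ʁ, ʎ

Both /ʁ/ and /ʎ/ are [+voice], [+consonantal], [−nasal], [+dorsal], [−labial]. Since the list omits [lateral], [high] and [back] — which do distinguish the voiced uvular fricative from the palatal lateral approximant — this pair collapses; all other pairs remain distinct.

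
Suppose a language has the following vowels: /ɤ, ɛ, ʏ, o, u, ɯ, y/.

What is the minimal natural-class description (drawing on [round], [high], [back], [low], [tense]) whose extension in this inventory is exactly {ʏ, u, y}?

Every target segment is [+high], [+round]; each remaining inventory member fails at least one of these. Each conjunct is needed — [+round] alone would also admit /o/; [+high] alone would also admit /ɯ/ — and no other single listed feature has exactly this extension, so two is the minimum.

[+high, +round]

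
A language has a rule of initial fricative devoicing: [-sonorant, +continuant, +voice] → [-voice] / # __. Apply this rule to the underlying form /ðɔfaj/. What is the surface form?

[θɔfaj]

The only segment in the rule's environment that also matches [-sonorant, +continuant, +voice] is /ð/. Applying [-voice] turns the voiced dental fricative into /θ/ (voiceless dental fricative), giving [θɔfaj].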